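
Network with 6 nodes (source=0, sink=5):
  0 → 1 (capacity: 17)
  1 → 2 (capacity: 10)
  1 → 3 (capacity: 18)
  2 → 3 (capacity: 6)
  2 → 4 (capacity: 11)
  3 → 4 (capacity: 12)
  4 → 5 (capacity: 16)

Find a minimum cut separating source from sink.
Min cut value = 16, edges: (4,5)

Min cut value: 16
Partition: S = [0, 1, 2, 3, 4], T = [5]
Cut edges: (4,5)

By max-flow min-cut theorem, max flow = min cut = 16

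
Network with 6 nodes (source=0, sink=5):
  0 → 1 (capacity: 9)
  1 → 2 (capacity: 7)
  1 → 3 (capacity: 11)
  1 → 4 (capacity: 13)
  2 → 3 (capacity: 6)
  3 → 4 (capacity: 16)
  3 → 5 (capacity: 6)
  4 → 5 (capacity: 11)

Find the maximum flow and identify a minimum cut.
Max flow = 9, Min cut edges: (0,1)

Maximum flow: 9
Minimum cut: (0,1)
Partition: S = [0], T = [1, 2, 3, 4, 5]

Max-flow min-cut theorem verified: both equal 9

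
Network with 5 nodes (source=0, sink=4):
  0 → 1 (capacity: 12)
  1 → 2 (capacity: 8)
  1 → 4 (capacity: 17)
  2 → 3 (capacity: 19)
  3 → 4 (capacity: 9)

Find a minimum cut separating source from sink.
Min cut value = 12, edges: (0,1)

Min cut value: 12
Partition: S = [0], T = [1, 2, 3, 4]
Cut edges: (0,1)

By max-flow min-cut theorem, max flow = min cut = 12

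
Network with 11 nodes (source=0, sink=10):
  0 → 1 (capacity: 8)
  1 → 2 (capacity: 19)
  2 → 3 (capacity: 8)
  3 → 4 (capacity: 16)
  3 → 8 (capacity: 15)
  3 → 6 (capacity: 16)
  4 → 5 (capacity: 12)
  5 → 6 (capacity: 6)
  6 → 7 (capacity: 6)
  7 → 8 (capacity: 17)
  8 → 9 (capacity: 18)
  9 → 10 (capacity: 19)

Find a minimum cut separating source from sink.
Min cut value = 8, edges: (2,3)

Min cut value: 8
Partition: S = [0, 1, 2], T = [3, 4, 5, 6, 7, 8, 9, 10]
Cut edges: (2,3)

By max-flow min-cut theorem, max flow = min cut = 8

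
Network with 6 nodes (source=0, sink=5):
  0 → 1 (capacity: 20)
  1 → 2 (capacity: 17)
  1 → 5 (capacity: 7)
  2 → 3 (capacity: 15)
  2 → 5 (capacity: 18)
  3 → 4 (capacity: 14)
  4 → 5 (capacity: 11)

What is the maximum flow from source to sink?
Maximum flow = 20

Max flow: 20

Flow assignment:
  0 → 1: 20/20
  1 → 2: 13/17
  1 → 5: 7/7
  2 → 5: 13/18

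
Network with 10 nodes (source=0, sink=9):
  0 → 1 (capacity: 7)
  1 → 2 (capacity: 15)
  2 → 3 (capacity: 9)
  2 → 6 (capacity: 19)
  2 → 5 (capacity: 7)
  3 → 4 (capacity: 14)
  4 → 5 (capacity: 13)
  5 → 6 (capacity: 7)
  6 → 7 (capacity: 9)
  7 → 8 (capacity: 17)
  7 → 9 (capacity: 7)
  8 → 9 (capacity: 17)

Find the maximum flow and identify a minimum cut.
Max flow = 7, Min cut edges: (0,1)

Maximum flow: 7
Minimum cut: (0,1)
Partition: S = [0], T = [1, 2, 3, 4, 5, 6, 7, 8, 9]

Max-flow min-cut theorem verified: both equal 7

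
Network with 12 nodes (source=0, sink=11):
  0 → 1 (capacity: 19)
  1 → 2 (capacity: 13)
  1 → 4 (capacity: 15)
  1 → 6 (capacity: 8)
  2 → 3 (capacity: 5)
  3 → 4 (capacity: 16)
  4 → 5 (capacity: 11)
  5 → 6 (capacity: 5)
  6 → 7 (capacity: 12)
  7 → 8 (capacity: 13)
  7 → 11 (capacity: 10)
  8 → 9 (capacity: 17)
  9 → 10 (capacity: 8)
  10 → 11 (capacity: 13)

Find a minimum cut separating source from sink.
Min cut value = 12, edges: (6,7)

Min cut value: 12
Partition: S = [0, 1, 2, 3, 4, 5, 6], T = [7, 8, 9, 10, 11]
Cut edges: (6,7)

By max-flow min-cut theorem, max flow = min cut = 12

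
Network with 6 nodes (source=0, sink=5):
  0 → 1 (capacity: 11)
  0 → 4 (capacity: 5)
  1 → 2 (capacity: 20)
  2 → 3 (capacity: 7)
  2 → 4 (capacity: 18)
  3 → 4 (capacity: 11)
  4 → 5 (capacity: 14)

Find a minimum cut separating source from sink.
Min cut value = 14, edges: (4,5)

Min cut value: 14
Partition: S = [0, 1, 2, 3, 4], T = [5]
Cut edges: (4,5)

By max-flow min-cut theorem, max flow = min cut = 14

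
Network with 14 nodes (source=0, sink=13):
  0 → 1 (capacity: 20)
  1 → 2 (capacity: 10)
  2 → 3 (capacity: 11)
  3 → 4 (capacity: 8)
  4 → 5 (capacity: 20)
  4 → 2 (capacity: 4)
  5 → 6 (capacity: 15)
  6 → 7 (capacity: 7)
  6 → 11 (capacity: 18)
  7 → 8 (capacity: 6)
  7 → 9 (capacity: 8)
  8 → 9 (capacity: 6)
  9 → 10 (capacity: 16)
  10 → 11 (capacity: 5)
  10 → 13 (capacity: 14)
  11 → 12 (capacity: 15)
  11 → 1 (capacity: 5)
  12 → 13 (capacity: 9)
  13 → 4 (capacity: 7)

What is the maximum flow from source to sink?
Maximum flow = 8

Max flow: 8

Flow assignment:
  0 → 1: 8/20
  1 → 2: 8/10
  2 → 3: 8/11
  3 → 4: 8/8
  4 → 5: 8/20
  5 → 6: 8/15
  6 → 11: 8/18
  11 → 12: 8/15
  12 → 13: 8/9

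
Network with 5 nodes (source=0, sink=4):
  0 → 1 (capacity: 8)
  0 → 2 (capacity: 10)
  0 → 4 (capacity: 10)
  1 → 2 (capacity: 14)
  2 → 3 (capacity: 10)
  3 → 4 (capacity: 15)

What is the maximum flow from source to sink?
Maximum flow = 20

Max flow: 20

Flow assignment:
  0 → 1: 8/8
  0 → 2: 2/10
  0 → 4: 10/10
  1 → 2: 8/14
  2 → 3: 10/10
  3 → 4: 10/15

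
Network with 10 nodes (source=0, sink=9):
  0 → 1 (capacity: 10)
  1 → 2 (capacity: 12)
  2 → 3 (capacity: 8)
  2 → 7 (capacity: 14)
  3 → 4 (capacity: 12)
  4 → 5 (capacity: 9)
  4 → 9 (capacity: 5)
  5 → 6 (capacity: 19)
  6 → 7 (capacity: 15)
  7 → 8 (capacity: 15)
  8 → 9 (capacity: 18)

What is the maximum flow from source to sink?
Maximum flow = 10

Max flow: 10

Flow assignment:
  0 → 1: 10/10
  1 → 2: 10/12
  2 → 3: 5/8
  2 → 7: 5/14
  3 → 4: 5/12
  4 → 9: 5/5
  7 → 8: 5/15
  8 → 9: 5/18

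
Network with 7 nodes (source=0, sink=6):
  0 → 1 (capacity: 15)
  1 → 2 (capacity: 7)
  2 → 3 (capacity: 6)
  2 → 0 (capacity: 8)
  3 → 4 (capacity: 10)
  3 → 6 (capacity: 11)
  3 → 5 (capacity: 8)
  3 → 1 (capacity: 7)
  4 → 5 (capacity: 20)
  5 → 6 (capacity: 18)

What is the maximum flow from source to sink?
Maximum flow = 6

Max flow: 6

Flow assignment:
  0 → 1: 7/15
  1 → 2: 7/7
  2 → 3: 6/6
  2 → 0: 1/8
  3 → 6: 6/11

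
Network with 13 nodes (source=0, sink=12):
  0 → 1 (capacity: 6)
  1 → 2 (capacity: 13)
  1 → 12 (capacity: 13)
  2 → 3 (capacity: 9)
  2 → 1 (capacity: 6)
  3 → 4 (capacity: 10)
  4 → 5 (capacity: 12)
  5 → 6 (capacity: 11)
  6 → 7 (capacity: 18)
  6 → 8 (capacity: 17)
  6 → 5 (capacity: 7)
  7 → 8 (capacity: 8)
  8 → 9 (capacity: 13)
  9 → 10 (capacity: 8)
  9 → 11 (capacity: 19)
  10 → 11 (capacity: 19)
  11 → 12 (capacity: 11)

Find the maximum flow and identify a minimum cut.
Max flow = 6, Min cut edges: (0,1)

Maximum flow: 6
Minimum cut: (0,1)
Partition: S = [0], T = [1, 2, 3, 4, 5, 6, 7, 8, 9, 10, 11, 12]

Max-flow min-cut theorem verified: both equal 6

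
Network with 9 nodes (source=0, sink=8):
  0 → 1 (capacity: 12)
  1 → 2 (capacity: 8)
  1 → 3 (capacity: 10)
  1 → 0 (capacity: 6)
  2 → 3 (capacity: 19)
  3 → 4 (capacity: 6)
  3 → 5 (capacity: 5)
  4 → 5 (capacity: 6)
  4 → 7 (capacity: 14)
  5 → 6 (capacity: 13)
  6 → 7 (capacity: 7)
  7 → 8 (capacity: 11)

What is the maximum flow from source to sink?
Maximum flow = 11

Max flow: 11

Flow assignment:
  0 → 1: 11/12
  1 → 2: 1/8
  1 → 3: 10/10
  2 → 3: 1/19
  3 → 4: 6/6
  3 → 5: 5/5
  4 → 7: 6/14
  5 → 6: 5/13
  6 → 7: 5/7
  7 → 8: 11/11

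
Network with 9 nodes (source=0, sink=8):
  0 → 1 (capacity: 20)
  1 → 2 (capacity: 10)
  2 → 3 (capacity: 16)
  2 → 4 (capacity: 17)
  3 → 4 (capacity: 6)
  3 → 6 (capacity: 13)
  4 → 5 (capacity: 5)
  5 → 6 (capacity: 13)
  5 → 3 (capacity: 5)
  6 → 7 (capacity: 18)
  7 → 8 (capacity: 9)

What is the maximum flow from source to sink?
Maximum flow = 9

Max flow: 9

Flow assignment:
  0 → 1: 9/20
  1 → 2: 9/10
  2 → 3: 9/16
  3 → 6: 9/13
  6 → 7: 9/18
  7 → 8: 9/9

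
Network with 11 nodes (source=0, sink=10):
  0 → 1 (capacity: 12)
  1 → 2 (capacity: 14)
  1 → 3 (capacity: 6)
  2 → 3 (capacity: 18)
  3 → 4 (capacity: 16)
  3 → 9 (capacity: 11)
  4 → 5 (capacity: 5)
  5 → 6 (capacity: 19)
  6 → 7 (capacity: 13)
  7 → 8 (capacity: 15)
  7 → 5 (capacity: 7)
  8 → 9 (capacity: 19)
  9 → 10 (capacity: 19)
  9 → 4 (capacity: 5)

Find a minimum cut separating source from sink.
Min cut value = 12, edges: (0,1)

Min cut value: 12
Partition: S = [0], T = [1, 2, 3, 4, 5, 6, 7, 8, 9, 10]
Cut edges: (0,1)

By max-flow min-cut theorem, max flow = min cut = 12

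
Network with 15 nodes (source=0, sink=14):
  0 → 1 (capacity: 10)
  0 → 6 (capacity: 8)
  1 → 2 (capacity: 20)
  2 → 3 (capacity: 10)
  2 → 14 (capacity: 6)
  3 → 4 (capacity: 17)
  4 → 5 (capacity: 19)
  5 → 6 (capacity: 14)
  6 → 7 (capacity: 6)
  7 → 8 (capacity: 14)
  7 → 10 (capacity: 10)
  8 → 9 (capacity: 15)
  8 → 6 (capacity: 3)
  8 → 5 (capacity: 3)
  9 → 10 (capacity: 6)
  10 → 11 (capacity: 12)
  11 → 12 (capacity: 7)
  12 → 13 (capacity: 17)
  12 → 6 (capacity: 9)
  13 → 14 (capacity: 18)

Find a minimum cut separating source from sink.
Min cut value = 12, edges: (2,14), (6,7)

Min cut value: 12
Partition: S = [0, 1, 2, 3, 4, 5, 6], T = [7, 8, 9, 10, 11, 12, 13, 14]
Cut edges: (2,14), (6,7)

By max-flow min-cut theorem, max flow = min cut = 12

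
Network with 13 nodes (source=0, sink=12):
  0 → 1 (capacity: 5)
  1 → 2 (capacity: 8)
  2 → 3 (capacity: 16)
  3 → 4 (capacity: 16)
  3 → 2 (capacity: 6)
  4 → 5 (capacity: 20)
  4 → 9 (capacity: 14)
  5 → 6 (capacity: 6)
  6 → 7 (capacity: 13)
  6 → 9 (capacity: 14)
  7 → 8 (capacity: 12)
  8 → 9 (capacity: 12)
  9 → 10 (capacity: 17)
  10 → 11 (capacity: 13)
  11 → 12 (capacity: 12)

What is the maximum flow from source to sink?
Maximum flow = 5

Max flow: 5

Flow assignment:
  0 → 1: 5/5
  1 → 2: 5/8
  2 → 3: 5/16
  3 → 4: 5/16
  4 → 9: 5/14
  9 → 10: 5/17
  10 → 11: 5/13
  11 → 12: 5/12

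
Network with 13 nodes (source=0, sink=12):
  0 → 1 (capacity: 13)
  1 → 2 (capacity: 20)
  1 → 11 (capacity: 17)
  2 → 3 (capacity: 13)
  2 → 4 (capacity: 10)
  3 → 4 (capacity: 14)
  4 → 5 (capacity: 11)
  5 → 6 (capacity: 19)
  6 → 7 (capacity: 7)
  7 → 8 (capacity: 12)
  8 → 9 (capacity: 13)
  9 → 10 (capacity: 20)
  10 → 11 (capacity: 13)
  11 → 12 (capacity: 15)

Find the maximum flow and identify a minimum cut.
Max flow = 13, Min cut edges: (0,1)

Maximum flow: 13
Minimum cut: (0,1)
Partition: S = [0], T = [1, 2, 3, 4, 5, 6, 7, 8, 9, 10, 11, 12]

Max-flow min-cut theorem verified: both equal 13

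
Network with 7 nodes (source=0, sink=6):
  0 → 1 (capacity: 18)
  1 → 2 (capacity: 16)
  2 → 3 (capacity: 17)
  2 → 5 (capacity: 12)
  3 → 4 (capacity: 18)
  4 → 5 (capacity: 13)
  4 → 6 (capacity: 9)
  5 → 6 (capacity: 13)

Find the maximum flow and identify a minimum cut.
Max flow = 16, Min cut edges: (1,2)

Maximum flow: 16
Minimum cut: (1,2)
Partition: S = [0, 1], T = [2, 3, 4, 5, 6]

Max-flow min-cut theorem verified: both equal 16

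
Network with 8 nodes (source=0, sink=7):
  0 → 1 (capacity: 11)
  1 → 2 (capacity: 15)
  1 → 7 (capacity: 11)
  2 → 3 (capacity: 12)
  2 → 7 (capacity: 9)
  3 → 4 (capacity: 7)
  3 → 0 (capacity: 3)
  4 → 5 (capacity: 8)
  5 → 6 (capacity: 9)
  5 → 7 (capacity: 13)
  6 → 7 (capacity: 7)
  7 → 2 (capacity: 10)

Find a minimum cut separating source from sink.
Min cut value = 11, edges: (0,1)

Min cut value: 11
Partition: S = [0], T = [1, 2, 3, 4, 5, 6, 7]
Cut edges: (0,1)

By max-flow min-cut theorem, max flow = min cut = 11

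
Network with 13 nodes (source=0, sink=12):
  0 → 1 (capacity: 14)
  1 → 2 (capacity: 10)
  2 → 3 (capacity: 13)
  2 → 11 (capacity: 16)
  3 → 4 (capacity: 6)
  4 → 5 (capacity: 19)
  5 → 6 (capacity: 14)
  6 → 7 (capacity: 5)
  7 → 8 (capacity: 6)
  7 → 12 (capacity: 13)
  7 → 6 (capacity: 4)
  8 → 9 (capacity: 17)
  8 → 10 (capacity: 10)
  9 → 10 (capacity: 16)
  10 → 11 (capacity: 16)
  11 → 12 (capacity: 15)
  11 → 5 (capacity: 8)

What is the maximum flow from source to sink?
Maximum flow = 10

Max flow: 10

Flow assignment:
  0 → 1: 10/14
  1 → 2: 10/10
  2 → 11: 10/16
  11 → 12: 10/15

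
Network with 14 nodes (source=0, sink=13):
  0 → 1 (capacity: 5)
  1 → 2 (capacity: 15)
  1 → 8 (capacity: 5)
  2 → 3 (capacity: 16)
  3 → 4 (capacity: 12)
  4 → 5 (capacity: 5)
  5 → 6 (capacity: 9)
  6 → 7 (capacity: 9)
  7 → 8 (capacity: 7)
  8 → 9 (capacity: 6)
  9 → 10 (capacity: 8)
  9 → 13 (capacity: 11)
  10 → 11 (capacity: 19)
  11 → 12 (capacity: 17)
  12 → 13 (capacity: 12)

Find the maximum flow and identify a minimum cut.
Max flow = 5, Min cut edges: (0,1)

Maximum flow: 5
Minimum cut: (0,1)
Partition: S = [0], T = [1, 2, 3, 4, 5, 6, 7, 8, 9, 10, 11, 12, 13]

Max-flow min-cut theorem verified: both equal 5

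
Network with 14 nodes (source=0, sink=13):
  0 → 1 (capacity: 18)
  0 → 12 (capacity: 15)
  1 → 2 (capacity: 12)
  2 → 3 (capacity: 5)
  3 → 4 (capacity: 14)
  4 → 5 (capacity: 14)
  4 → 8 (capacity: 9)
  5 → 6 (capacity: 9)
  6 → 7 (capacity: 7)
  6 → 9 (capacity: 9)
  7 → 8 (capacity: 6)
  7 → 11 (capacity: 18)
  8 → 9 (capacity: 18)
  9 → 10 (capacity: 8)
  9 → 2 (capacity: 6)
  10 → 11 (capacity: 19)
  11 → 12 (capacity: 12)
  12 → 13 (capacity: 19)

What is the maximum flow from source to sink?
Maximum flow = 19

Max flow: 19

Flow assignment:
  0 → 1: 5/18
  0 → 12: 14/15
  1 → 2: 5/12
  2 → 3: 5/5
  3 → 4: 5/14
  4 → 5: 5/14
  5 → 6: 5/9
  6 → 7: 5/7
  7 → 11: 5/18
  11 → 12: 5/12
  12 → 13: 19/19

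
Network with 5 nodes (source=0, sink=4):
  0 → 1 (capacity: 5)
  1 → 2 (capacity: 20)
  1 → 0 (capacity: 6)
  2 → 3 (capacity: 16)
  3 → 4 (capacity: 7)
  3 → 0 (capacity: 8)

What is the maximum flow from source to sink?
Maximum flow = 5

Max flow: 5

Flow assignment:
  0 → 1: 5/5
  1 → 2: 5/20
  2 → 3: 5/16
  3 → 4: 5/7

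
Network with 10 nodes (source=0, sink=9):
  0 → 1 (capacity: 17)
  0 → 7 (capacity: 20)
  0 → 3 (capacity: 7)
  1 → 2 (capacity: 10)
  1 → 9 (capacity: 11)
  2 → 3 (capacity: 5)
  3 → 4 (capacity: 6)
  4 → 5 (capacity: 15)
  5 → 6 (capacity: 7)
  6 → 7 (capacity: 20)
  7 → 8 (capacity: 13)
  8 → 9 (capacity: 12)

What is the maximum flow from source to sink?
Maximum flow = 23

Max flow: 23

Flow assignment:
  0 → 1: 11/17
  0 → 7: 6/20
  0 → 3: 6/7
  1 → 9: 11/11
  3 → 4: 6/6
  4 → 5: 6/15
  5 → 6: 6/7
  6 → 7: 6/20
  7 → 8: 12/13
  8 → 9: 12/12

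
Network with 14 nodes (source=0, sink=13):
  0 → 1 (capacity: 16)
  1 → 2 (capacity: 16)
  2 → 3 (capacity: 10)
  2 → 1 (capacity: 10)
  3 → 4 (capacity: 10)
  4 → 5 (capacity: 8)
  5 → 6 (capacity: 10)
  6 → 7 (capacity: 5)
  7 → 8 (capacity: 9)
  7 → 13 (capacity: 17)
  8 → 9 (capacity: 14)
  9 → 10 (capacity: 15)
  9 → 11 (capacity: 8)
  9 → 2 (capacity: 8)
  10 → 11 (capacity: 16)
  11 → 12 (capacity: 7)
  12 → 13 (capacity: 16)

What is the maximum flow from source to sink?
Maximum flow = 5

Max flow: 5

Flow assignment:
  0 → 1: 5/16
  1 → 2: 5/16
  2 → 3: 5/10
  3 → 4: 5/10
  4 → 5: 5/8
  5 → 6: 5/10
  6 → 7: 5/5
  7 → 13: 5/17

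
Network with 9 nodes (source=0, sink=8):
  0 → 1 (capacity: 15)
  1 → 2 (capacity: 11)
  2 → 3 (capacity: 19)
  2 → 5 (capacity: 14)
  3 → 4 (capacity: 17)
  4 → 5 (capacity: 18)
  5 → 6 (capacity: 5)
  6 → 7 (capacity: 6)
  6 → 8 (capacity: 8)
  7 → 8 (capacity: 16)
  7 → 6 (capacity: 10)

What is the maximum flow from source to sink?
Maximum flow = 5

Max flow: 5

Flow assignment:
  0 → 1: 5/15
  1 → 2: 5/11
  2 → 5: 5/14
  5 → 6: 5/5
  6 → 8: 5/8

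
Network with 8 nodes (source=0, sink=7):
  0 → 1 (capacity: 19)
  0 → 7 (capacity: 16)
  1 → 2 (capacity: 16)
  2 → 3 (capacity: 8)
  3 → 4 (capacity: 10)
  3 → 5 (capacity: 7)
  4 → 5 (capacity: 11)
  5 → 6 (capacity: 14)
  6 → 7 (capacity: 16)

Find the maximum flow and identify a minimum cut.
Max flow = 24, Min cut edges: (0,7), (2,3)

Maximum flow: 24
Minimum cut: (0,7), (2,3)
Partition: S = [0, 1, 2], T = [3, 4, 5, 6, 7]

Max-flow min-cut theorem verified: both equal 24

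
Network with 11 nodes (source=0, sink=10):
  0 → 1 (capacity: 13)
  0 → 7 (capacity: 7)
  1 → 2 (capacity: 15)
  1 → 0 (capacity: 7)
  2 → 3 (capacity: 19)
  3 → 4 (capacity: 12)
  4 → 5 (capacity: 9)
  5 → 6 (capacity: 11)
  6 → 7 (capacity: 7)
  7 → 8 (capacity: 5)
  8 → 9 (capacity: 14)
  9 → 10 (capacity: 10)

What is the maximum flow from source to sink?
Maximum flow = 5

Max flow: 5

Flow assignment:
  0 → 1: 5/13
  1 → 2: 5/15
  2 → 3: 5/19
  3 → 4: 5/12
  4 → 5: 5/9
  5 → 6: 5/11
  6 → 7: 5/7
  7 → 8: 5/5
  8 → 9: 5/14
  9 → 10: 5/10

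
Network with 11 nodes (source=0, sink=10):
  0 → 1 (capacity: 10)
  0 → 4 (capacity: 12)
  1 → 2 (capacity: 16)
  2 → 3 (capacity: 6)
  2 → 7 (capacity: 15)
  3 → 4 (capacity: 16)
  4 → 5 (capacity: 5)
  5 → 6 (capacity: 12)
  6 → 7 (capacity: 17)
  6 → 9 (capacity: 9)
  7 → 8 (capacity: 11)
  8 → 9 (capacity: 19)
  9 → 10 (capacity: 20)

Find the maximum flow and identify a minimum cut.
Max flow = 15, Min cut edges: (0,1), (4,5)

Maximum flow: 15
Minimum cut: (0,1), (4,5)
Partition: S = [0, 3, 4], T = [1, 2, 5, 6, 7, 8, 9, 10]

Max-flow min-cut theorem verified: both equal 15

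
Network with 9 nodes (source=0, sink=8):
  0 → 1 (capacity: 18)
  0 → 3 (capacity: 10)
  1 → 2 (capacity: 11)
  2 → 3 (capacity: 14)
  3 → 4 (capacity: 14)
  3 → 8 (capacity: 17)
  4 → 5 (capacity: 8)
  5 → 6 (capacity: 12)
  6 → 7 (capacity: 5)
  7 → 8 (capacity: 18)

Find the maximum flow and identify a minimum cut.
Max flow = 21, Min cut edges: (0,3), (1,2)

Maximum flow: 21
Minimum cut: (0,3), (1,2)
Partition: S = [0, 1], T = [2, 3, 4, 5, 6, 7, 8]

Max-flow min-cut theorem verified: both equal 21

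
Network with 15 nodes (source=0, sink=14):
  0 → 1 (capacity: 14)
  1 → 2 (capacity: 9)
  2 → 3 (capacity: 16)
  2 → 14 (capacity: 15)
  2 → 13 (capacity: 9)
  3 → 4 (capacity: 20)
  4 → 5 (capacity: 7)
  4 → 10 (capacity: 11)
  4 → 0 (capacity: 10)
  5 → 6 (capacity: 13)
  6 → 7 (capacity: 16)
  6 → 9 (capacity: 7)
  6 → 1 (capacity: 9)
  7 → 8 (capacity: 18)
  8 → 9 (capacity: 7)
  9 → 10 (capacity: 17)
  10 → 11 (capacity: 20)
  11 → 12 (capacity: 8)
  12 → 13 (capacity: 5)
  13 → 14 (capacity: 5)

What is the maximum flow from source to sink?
Maximum flow = 9

Max flow: 9

Flow assignment:
  0 → 1: 9/14
  1 → 2: 9/9
  2 → 14: 9/15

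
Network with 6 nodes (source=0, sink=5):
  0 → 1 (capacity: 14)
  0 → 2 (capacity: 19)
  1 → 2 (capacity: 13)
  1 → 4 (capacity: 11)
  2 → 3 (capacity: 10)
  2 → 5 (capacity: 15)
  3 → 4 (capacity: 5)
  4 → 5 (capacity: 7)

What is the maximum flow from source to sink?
Maximum flow = 22

Max flow: 22

Flow assignment:
  0 → 1: 5/14
  0 → 2: 17/19
  1 → 2: 3/13
  1 → 4: 2/11
  2 → 3: 5/10
  2 → 5: 15/15
  3 → 4: 5/5
  4 → 5: 7/7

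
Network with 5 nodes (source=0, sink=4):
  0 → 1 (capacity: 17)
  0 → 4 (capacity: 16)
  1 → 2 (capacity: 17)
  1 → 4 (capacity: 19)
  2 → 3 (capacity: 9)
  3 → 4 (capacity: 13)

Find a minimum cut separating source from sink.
Min cut value = 33, edges: (0,1), (0,4)

Min cut value: 33
Partition: S = [0], T = [1, 2, 3, 4]
Cut edges: (0,1), (0,4)

By max-flow min-cut theorem, max flow = min cut = 33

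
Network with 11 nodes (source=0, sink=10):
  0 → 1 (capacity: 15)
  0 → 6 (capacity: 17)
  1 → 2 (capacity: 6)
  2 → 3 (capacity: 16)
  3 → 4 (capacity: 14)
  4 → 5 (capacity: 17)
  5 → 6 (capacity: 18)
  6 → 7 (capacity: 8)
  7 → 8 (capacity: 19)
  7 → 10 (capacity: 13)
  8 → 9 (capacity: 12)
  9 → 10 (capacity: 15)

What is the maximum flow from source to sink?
Maximum flow = 8

Max flow: 8

Flow assignment:
  0 → 1: 6/15
  0 → 6: 2/17
  1 → 2: 6/6
  2 → 3: 6/16
  3 → 4: 6/14
  4 → 5: 6/17
  5 → 6: 6/18
  6 → 7: 8/8
  7 → 10: 8/13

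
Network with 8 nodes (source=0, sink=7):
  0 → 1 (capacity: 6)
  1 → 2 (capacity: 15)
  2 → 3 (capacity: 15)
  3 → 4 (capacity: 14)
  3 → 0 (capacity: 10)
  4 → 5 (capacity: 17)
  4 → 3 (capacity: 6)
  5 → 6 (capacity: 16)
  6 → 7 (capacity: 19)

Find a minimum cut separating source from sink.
Min cut value = 6, edges: (0,1)

Min cut value: 6
Partition: S = [0], T = [1, 2, 3, 4, 5, 6, 7]
Cut edges: (0,1)

By max-flow min-cut theorem, max flow = min cut = 6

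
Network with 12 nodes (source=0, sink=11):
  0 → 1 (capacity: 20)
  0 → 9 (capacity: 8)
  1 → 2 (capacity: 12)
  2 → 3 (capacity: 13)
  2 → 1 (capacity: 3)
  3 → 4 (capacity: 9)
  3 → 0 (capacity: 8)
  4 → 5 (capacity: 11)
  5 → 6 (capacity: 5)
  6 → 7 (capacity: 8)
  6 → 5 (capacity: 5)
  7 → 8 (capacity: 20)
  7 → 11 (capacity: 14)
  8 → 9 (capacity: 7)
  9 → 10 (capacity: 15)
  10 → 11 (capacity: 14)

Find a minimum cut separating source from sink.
Min cut value = 13, edges: (0,9), (5,6)

Min cut value: 13
Partition: S = [0, 1, 2, 3, 4, 5], T = [6, 7, 8, 9, 10, 11]
Cut edges: (0,9), (5,6)

By max-flow min-cut theorem, max flow = min cut = 13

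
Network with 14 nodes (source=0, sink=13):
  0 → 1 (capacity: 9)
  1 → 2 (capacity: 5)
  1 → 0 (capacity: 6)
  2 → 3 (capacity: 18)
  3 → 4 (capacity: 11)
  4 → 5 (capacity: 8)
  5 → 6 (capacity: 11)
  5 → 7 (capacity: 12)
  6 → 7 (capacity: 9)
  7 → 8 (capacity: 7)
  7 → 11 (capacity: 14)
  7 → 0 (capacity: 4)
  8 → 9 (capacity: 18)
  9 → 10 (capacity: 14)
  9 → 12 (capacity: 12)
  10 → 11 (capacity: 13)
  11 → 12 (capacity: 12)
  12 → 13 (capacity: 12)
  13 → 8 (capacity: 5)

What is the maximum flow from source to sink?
Maximum flow = 5

Max flow: 5

Flow assignment:
  0 → 1: 5/9
  1 → 2: 5/5
  2 → 3: 5/18
  3 → 4: 5/11
  4 → 5: 5/8
  5 → 7: 5/12
  7 → 11: 5/14
  11 → 12: 5/12
  12 → 13: 5/12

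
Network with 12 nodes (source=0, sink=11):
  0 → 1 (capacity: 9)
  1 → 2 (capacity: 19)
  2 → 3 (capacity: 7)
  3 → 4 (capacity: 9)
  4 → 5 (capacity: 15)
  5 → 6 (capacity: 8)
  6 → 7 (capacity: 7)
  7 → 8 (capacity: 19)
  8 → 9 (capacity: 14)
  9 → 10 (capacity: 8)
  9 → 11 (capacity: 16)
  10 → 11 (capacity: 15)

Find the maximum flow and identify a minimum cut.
Max flow = 7, Min cut edges: (6,7)

Maximum flow: 7
Minimum cut: (6,7)
Partition: S = [0, 1, 2, 3, 4, 5, 6], T = [7, 8, 9, 10, 11]

Max-flow min-cut theorem verified: both equal 7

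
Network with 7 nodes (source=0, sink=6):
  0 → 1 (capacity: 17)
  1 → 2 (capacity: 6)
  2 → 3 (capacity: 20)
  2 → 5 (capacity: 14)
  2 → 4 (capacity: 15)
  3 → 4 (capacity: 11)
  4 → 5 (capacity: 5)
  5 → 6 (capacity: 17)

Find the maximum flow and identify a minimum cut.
Max flow = 6, Min cut edges: (1,2)

Maximum flow: 6
Minimum cut: (1,2)
Partition: S = [0, 1], T = [2, 3, 4, 5, 6]

Max-flow min-cut theorem verified: both equal 6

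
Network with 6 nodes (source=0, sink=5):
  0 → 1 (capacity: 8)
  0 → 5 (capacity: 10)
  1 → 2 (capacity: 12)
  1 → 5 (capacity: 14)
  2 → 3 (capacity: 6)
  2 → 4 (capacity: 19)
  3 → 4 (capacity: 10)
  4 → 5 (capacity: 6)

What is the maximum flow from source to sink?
Maximum flow = 18

Max flow: 18

Flow assignment:
  0 → 1: 8/8
  0 → 5: 10/10
  1 → 5: 8/14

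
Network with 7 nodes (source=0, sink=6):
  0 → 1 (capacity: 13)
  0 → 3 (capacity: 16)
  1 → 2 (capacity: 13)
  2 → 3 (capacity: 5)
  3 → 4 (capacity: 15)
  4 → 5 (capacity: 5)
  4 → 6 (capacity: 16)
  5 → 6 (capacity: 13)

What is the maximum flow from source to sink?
Maximum flow = 15

Max flow: 15

Flow assignment:
  0 → 1: 5/13
  0 → 3: 10/16
  1 → 2: 5/13
  2 → 3: 5/5
  3 → 4: 15/15
  4 → 6: 15/16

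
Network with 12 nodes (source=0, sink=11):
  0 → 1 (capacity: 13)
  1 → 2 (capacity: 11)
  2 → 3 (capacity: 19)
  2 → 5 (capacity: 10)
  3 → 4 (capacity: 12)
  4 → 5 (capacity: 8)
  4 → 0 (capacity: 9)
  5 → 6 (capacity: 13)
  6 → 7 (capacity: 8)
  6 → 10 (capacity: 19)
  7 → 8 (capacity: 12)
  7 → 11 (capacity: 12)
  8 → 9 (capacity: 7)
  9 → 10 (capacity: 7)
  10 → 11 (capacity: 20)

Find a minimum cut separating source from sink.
Min cut value = 11, edges: (1,2)

Min cut value: 11
Partition: S = [0, 1], T = [2, 3, 4, 5, 6, 7, 8, 9, 10, 11]
Cut edges: (1,2)

By max-flow min-cut theorem, max flow = min cut = 11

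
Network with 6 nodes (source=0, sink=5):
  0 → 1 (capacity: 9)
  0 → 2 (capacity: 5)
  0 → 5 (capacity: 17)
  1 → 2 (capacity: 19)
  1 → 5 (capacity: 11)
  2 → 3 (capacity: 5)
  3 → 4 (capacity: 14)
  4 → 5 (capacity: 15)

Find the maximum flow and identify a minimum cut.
Max flow = 31, Min cut edges: (0,1), (0,5), (2,3)

Maximum flow: 31
Minimum cut: (0,1), (0,5), (2,3)
Partition: S = [0, 2], T = [1, 3, 4, 5]

Max-flow min-cut theorem verified: both equal 31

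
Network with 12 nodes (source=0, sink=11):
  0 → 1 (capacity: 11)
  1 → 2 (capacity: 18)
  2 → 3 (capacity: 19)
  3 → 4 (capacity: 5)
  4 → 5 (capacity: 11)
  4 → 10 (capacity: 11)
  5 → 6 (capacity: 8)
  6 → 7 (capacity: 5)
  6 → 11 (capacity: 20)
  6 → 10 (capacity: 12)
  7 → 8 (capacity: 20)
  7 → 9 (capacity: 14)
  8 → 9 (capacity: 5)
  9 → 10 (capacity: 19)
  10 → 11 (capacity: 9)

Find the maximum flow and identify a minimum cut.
Max flow = 5, Min cut edges: (3,4)

Maximum flow: 5
Minimum cut: (3,4)
Partition: S = [0, 1, 2, 3], T = [4, 5, 6, 7, 8, 9, 10, 11]

Max-flow min-cut theorem verified: both equal 5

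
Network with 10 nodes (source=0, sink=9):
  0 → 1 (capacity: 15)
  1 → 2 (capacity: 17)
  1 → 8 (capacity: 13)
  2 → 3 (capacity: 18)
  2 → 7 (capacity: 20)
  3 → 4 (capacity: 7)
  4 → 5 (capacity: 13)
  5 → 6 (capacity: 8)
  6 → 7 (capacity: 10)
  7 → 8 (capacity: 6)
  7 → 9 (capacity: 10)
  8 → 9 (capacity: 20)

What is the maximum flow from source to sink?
Maximum flow = 15

Max flow: 15

Flow assignment:
  0 → 1: 15/15
  1 → 2: 2/17
  1 → 8: 13/13
  2 → 7: 2/20
  7 → 9: 2/10
  8 → 9: 13/20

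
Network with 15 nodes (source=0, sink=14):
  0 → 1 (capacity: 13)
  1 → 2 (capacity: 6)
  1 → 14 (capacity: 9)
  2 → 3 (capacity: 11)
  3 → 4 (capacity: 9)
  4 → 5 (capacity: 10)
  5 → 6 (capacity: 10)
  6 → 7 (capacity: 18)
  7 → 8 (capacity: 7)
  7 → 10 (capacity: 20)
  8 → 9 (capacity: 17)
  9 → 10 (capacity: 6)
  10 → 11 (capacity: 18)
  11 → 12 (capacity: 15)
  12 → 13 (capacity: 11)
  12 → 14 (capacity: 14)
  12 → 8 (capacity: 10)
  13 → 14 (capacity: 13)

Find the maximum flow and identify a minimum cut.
Max flow = 13, Min cut edges: (0,1)

Maximum flow: 13
Minimum cut: (0,1)
Partition: S = [0], T = [1, 2, 3, 4, 5, 6, 7, 8, 9, 10, 11, 12, 13, 14]

Max-flow min-cut theorem verified: both equal 13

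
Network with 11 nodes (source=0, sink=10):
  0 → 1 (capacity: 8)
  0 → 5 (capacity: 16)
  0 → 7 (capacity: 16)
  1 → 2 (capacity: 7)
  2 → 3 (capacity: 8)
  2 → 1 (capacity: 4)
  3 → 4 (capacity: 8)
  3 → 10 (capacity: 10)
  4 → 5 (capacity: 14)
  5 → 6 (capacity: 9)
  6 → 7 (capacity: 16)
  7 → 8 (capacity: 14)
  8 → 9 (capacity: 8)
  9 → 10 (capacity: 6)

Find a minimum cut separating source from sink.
Min cut value = 13, edges: (1,2), (9,10)

Min cut value: 13
Partition: S = [0, 1, 4, 5, 6, 7, 8, 9], T = [2, 3, 10]
Cut edges: (1,2), (9,10)

By max-flow min-cut theorem, max flow = min cut = 13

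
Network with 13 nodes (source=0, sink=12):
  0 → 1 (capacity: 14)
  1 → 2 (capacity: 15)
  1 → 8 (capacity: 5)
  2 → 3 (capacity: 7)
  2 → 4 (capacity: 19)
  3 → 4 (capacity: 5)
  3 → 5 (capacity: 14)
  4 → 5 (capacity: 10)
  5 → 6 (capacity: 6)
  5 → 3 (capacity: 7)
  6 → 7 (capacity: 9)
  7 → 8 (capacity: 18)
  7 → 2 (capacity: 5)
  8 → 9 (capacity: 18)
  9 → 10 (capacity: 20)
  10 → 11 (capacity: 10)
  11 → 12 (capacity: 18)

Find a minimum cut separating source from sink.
Min cut value = 10, edges: (10,11)

Min cut value: 10
Partition: S = [0, 1, 2, 3, 4, 5, 6, 7, 8, 9, 10], T = [11, 12]
Cut edges: (10,11)

By max-flow min-cut theorem, max flow = min cut = 10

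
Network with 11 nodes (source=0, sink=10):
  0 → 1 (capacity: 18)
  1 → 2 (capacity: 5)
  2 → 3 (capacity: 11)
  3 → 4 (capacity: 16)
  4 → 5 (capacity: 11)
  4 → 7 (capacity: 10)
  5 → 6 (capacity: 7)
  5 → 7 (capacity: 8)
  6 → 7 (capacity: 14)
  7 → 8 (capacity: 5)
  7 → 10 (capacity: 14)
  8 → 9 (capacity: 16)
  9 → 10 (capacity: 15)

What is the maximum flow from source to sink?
Maximum flow = 5

Max flow: 5

Flow assignment:
  0 → 1: 5/18
  1 → 2: 5/5
  2 → 3: 5/11
  3 → 4: 5/16
  4 → 7: 5/10
  7 → 10: 5/14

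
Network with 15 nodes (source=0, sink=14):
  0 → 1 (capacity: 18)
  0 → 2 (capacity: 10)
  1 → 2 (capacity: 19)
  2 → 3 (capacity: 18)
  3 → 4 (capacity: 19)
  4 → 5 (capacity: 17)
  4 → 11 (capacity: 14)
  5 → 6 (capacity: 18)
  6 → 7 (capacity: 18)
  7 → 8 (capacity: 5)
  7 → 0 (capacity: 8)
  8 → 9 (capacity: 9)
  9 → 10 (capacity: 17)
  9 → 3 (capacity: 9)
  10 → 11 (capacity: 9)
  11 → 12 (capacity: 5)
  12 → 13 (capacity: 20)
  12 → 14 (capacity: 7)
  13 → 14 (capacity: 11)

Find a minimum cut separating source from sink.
Min cut value = 5, edges: (11,12)

Min cut value: 5
Partition: S = [0, 1, 2, 3, 4, 5, 6, 7, 8, 9, 10, 11], T = [12, 13, 14]
Cut edges: (11,12)

By max-flow min-cut theorem, max flow = min cut = 5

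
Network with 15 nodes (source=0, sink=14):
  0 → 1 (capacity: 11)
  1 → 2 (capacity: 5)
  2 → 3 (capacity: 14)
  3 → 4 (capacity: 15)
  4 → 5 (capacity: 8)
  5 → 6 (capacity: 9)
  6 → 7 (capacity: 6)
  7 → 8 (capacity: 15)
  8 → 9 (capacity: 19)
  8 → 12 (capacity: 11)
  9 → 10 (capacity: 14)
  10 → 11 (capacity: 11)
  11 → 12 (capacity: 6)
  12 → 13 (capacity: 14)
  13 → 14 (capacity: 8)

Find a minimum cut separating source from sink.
Min cut value = 5, edges: (1,2)

Min cut value: 5
Partition: S = [0, 1], T = [2, 3, 4, 5, 6, 7, 8, 9, 10, 11, 12, 13, 14]
Cut edges: (1,2)

By max-flow min-cut theorem, max flow = min cut = 5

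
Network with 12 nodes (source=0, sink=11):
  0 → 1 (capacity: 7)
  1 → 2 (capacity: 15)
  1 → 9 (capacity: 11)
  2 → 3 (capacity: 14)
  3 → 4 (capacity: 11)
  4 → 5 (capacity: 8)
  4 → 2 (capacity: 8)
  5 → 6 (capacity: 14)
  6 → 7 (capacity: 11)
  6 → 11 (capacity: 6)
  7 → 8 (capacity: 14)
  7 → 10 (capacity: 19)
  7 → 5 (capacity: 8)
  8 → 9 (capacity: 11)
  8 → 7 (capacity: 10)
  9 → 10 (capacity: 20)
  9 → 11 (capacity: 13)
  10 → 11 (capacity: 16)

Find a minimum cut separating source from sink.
Min cut value = 7, edges: (0,1)

Min cut value: 7
Partition: S = [0], T = [1, 2, 3, 4, 5, 6, 7, 8, 9, 10, 11]
Cut edges: (0,1)

By max-flow min-cut theorem, max flow = min cut = 7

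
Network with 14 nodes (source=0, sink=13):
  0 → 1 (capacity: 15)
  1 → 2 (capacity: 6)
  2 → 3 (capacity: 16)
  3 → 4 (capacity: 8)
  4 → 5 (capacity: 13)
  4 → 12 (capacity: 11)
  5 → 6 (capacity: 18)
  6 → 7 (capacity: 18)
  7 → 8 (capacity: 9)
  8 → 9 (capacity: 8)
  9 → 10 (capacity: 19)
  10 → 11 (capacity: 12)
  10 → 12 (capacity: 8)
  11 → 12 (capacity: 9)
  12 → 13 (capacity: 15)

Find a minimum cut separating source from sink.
Min cut value = 6, edges: (1,2)

Min cut value: 6
Partition: S = [0, 1], T = [2, 3, 4, 5, 6, 7, 8, 9, 10, 11, 12, 13]
Cut edges: (1,2)

By max-flow min-cut theorem, max flow = min cut = 6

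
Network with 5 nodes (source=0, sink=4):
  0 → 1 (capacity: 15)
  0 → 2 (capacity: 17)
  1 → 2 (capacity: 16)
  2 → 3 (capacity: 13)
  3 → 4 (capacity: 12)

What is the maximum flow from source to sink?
Maximum flow = 12

Max flow: 12

Flow assignment:
  0 → 1: 12/15
  1 → 2: 12/16
  2 → 3: 12/13
  3 → 4: 12/12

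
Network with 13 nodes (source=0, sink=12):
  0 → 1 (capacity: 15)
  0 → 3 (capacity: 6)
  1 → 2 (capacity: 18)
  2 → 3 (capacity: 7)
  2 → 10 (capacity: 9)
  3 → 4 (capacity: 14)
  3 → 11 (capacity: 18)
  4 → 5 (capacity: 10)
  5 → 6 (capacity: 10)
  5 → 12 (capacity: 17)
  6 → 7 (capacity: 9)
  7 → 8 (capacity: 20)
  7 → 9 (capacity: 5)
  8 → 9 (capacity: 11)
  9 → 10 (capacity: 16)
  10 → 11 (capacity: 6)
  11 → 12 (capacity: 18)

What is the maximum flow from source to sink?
Maximum flow = 19

Max flow: 19

Flow assignment:
  0 → 1: 13/15
  0 → 3: 6/6
  1 → 2: 13/18
  2 → 3: 7/7
  2 → 10: 6/9
  3 → 4: 1/14
  3 → 11: 12/18
  4 → 5: 1/10
  5 → 12: 1/17
  10 → 11: 6/6
  11 → 12: 18/18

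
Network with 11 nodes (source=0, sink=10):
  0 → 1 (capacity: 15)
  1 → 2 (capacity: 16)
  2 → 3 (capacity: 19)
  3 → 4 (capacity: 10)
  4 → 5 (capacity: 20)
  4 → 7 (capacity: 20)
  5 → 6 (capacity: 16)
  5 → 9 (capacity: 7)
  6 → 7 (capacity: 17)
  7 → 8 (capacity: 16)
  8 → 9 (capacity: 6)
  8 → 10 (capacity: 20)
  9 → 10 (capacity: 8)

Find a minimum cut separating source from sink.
Min cut value = 10, edges: (3,4)

Min cut value: 10
Partition: S = [0, 1, 2, 3], T = [4, 5, 6, 7, 8, 9, 10]
Cut edges: (3,4)

By max-flow min-cut theorem, max flow = min cut = 10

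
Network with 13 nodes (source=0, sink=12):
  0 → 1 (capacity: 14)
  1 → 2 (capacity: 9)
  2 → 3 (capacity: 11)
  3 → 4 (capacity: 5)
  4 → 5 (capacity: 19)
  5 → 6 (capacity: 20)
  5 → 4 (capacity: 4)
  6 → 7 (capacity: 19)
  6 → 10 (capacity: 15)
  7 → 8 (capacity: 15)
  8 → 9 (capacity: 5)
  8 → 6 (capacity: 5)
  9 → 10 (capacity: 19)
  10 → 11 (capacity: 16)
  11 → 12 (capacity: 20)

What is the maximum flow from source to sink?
Maximum flow = 5

Max flow: 5

Flow assignment:
  0 → 1: 5/14
  1 → 2: 5/9
  2 → 3: 5/11
  3 → 4: 5/5
  4 → 5: 5/19
  5 → 6: 5/20
  6 → 10: 5/15
  10 → 11: 5/16
  11 → 12: 5/20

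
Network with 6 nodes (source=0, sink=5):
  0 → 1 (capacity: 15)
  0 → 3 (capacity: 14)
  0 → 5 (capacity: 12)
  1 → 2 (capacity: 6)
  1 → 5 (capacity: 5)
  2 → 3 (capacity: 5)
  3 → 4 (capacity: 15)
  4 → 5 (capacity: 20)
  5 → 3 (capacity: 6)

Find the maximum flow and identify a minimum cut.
Max flow = 32, Min cut edges: (0,5), (1,5), (3,4)

Maximum flow: 32
Minimum cut: (0,5), (1,5), (3,4)
Partition: S = [0, 1, 2, 3], T = [4, 5]

Max-flow min-cut theorem verified: both equal 32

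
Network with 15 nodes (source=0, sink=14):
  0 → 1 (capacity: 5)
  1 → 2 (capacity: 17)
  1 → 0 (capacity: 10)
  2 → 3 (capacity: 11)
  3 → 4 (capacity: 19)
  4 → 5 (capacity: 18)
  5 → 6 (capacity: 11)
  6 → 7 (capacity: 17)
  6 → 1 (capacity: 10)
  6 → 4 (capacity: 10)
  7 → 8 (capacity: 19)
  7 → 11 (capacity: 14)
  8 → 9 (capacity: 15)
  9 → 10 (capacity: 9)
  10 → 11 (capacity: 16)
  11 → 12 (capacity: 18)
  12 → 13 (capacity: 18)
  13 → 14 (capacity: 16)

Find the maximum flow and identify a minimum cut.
Max flow = 5, Min cut edges: (0,1)

Maximum flow: 5
Minimum cut: (0,1)
Partition: S = [0], T = [1, 2, 3, 4, 5, 6, 7, 8, 9, 10, 11, 12, 13, 14]

Max-flow min-cut theorem verified: both equal 5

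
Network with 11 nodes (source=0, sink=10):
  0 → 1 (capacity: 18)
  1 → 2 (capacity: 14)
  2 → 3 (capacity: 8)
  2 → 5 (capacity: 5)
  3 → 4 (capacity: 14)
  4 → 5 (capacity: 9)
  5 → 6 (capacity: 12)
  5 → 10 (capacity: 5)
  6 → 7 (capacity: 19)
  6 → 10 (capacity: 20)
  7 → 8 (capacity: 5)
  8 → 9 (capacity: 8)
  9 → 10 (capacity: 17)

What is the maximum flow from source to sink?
Maximum flow = 13

Max flow: 13

Flow assignment:
  0 → 1: 13/18
  1 → 2: 13/14
  2 → 3: 8/8
  2 → 5: 5/5
  3 → 4: 8/14
  4 → 5: 8/9
  5 → 6: 8/12
  5 → 10: 5/5
  6 → 10: 8/20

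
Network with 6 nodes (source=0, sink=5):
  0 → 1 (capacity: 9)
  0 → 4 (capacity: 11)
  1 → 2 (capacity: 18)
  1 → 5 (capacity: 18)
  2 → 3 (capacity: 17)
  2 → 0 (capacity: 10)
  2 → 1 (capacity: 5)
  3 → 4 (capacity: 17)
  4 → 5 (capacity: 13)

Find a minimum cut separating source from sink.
Min cut value = 20, edges: (0,1), (0,4)

Min cut value: 20
Partition: S = [0], T = [1, 2, 3, 4, 5]
Cut edges: (0,1), (0,4)

By max-flow min-cut theorem, max flow = min cut = 20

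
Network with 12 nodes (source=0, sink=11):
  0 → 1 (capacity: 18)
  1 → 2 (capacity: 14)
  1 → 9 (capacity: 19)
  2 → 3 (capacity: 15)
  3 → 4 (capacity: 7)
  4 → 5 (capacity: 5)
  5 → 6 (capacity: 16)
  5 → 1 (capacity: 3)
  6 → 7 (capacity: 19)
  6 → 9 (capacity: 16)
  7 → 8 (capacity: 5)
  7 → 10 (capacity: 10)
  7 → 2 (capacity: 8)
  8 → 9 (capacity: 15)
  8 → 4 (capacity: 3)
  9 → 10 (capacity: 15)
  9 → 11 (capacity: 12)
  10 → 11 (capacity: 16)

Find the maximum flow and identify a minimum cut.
Max flow = 18, Min cut edges: (0,1)

Maximum flow: 18
Minimum cut: (0,1)
Partition: S = [0], T = [1, 2, 3, 4, 5, 6, 7, 8, 9, 10, 11]

Max-flow min-cut theorem verified: both equal 18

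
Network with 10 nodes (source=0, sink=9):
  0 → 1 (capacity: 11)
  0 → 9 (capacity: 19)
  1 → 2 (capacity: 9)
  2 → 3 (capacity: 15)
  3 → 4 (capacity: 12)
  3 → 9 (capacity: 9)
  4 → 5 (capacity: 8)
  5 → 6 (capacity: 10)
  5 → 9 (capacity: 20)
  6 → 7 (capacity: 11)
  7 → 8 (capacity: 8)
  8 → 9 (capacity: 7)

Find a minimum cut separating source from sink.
Min cut value = 28, edges: (0,9), (1,2)

Min cut value: 28
Partition: S = [0, 1], T = [2, 3, 4, 5, 6, 7, 8, 9]
Cut edges: (0,9), (1,2)

By max-flow min-cut theorem, max flow = min cut = 28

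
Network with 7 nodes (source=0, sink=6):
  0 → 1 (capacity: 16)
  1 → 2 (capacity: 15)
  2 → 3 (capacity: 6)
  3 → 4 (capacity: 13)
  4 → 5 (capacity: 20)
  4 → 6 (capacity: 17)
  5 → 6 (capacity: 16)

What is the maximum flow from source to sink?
Maximum flow = 6

Max flow: 6

Flow assignment:
  0 → 1: 6/16
  1 → 2: 6/15
  2 → 3: 6/6
  3 → 4: 6/13
  4 → 6: 6/17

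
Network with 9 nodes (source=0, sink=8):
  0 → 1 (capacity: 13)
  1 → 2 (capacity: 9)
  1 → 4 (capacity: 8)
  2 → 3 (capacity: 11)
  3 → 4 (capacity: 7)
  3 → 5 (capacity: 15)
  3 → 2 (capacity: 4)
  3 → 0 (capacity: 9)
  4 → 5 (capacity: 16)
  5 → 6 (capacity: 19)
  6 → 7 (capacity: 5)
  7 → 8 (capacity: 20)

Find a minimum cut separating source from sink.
Min cut value = 5, edges: (6,7)

Min cut value: 5
Partition: S = [0, 1, 2, 3, 4, 5, 6], T = [7, 8]
Cut edges: (6,7)

By max-flow min-cut theorem, max flow = min cut = 5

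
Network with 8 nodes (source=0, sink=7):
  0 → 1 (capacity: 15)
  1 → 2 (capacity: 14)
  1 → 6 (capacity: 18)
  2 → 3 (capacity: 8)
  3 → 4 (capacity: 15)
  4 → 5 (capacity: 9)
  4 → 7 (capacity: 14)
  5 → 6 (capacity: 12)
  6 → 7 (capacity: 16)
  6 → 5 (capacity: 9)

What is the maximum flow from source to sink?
Maximum flow = 15

Max flow: 15

Flow assignment:
  0 → 1: 15/15
  1 → 6: 15/18
  6 → 7: 15/16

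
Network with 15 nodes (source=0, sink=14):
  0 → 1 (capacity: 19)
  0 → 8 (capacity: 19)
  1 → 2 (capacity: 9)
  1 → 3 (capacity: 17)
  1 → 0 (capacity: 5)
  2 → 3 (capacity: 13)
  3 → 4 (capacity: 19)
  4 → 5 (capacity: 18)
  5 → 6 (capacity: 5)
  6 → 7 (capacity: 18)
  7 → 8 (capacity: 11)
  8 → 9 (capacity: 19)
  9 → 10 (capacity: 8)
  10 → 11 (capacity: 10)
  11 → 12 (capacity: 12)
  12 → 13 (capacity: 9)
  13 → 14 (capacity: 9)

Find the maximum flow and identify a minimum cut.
Max flow = 8, Min cut edges: (9,10)

Maximum flow: 8
Minimum cut: (9,10)
Partition: S = [0, 1, 2, 3, 4, 5, 6, 7, 8, 9], T = [10, 11, 12, 13, 14]

Max-flow min-cut theorem verified: both equal 8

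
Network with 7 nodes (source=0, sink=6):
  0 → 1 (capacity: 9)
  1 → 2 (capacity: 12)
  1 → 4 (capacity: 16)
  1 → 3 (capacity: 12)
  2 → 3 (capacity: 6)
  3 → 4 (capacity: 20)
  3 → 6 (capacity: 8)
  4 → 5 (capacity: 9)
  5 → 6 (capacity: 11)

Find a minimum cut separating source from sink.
Min cut value = 9, edges: (0,1)

Min cut value: 9
Partition: S = [0], T = [1, 2, 3, 4, 5, 6]
Cut edges: (0,1)

By max-flow min-cut theorem, max flow = min cut = 9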